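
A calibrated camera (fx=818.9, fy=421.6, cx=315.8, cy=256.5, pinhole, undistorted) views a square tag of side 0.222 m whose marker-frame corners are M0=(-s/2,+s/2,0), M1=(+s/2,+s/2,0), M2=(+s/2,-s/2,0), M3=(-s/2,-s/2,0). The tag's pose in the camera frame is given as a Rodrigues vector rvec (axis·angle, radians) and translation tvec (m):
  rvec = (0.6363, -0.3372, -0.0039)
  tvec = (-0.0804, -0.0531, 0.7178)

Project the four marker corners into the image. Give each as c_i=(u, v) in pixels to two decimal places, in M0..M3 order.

c0=(100.94, 283.64) c1=(329.39, 269.19) c2=(358.18, 161.79) c3=(85.11, 167.41)

Intrinsics K: fx=818.9, fy=421.6, cx=315.8, cy=256.5
Marker side s = 0.222 m; corners in marker frame (Z=0):
  M0 = (-0.1110, +0.1110, 0)
  M1 = (+0.1110, +0.1110, 0)
  M2 = (+0.1110, -0.1110, 0)
  M3 = (-0.1110, -0.1110, 0)
rvec = (0.6363, -0.3372, -0.0039), |rvec| = θ = 0.72014 rad = 41.261°
Rodrigues: sinθ=0.65949, 1−cosθ=0.24828; R = I + sinθ·[k]× + (1−cosθ)·[k]×²:
    [+0.94556 -0.09915 -0.30999]
    [-0.10629 +0.80615 -0.58208]
    [+0.30761 +0.58334 +0.75172]
t = (-0.0804, -0.0531, 0.7178) m
M0: Pc = R·M0+t = (-0.19636, +0.04818, +0.74841); u = 818.9·(-0.19636)/0.74841 + 315.8 = 100.9416, v = 421.6·(+0.04818)/0.74841 + 256.5 = 283.6422
M1: Pc = R·M1+t = (+0.01355, +0.02458, +0.81670); u = 818.9·(+0.01355)/0.81670 + 315.8 = 329.3874, v = 421.6·(+0.02458)/0.81670 + 256.5 = 269.1910
M2: Pc = R·M2+t = (+0.03556, -0.15438, +0.68719); u = 818.9·(+0.03556)/0.68719 + 315.8 = 358.1783, v = 421.6·(-0.15438)/0.68719 + 256.5 = 161.7854
M3: Pc = R·M3+t = (-0.17435, -0.13078, +0.61890); u = 818.9·(-0.17435)/0.61890 + 315.8 = 85.1085, v = 421.6·(-0.13078)/0.61890 + 256.5 = 167.4093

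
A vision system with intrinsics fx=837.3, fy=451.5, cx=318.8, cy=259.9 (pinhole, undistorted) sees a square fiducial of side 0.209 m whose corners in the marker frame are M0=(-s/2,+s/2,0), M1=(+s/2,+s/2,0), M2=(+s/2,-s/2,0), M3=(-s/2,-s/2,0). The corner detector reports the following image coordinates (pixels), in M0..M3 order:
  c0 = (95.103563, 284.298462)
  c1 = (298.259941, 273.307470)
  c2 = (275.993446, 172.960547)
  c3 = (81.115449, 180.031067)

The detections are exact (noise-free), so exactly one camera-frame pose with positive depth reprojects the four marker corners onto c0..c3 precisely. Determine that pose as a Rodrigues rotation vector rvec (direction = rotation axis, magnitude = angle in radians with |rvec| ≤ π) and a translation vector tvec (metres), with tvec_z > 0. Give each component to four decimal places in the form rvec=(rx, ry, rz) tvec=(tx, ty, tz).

Intrinsics K: fx=837.3, fy=451.5, cx=318.8, cy=259.9
Marker side s = 0.209 m; corners in marker frame (Z=0):
  M0 = (-0.1045, +0.1045, 0)
  M1 = (+0.1045, +0.1045, 0)
  M2 = (+0.1045, -0.1045, 0)
  M3 = (-0.1045, -0.1045, 0)
Detected image corners:
  c0 = (95.103563, 284.298462) px
  c1 = (298.259941, 273.307470) px
  c2 = (275.993446, 172.960547) px
  c3 = (81.115449, 180.031067) px
Planar DLT: solve 8×8 A·h = b for H (H[2,2]=1):
  H  [+982.64844 +46.92262 +189.12558]
  H  [-5.56000 +440.62858 +226.42781]
  H  [+0.16446 -0.21401 +1.00000]
B = K⁻¹H; ‖b₁‖=1.128165, ‖b₂‖=1.128165; λ = 2/(‖b₁‖+‖b₂‖) = 0.886395, sign → tz>0 ⇒ λ=+0.886395
r₁ = λ·B[:,0] = (+0.98476,-0.09483,+0.14578); r₂ = λ·B[:,1] = (+0.12190,+0.97425,-0.18969)
r₃ = r₁×r₂ = (-0.12404,+0.20457,+0.97096); SVD([r₁ r₂ r₃]) → R = UVᵀ:
  R  [+0.98476 +0.12190 -0.12404]
  R  [-0.09483 +0.97425 +0.20457]
  R  [+0.14578 -0.18969 +0.97096]
t = (-0.13728, -0.06571, +0.88640) m
tr R = 2.929970; θ = arccos((tr R − 1)/2) = 0.265411 rad = 15.207°
axis k = ((R−Rᵀ)₃₂, (R−Rᵀ)₁₃, (R−Rᵀ)₂₁) / (2 sinθ) = (-0.751540, -0.514311, -0.413125)
rvec = θ·k = (-0.199467, -0.136504, -0.109648)

rvec=(-0.1995, -0.1365, -0.1096) tvec=(-0.1373, -0.0657, 0.8864)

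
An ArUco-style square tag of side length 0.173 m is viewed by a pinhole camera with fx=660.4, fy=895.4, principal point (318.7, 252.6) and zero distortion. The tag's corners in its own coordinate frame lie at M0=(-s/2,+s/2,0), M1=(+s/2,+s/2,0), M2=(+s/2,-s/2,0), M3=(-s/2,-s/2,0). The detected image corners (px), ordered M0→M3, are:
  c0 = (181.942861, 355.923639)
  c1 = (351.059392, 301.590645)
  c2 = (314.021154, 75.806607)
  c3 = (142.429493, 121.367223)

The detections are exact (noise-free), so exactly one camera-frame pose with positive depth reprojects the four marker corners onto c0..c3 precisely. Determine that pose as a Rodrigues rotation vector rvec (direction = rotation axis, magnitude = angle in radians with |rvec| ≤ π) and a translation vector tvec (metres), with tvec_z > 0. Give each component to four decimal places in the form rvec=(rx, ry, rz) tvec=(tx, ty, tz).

rvec=(0.0050, -0.1519, -0.2208) tvec=(-0.0693, -0.0287, 0.6576)

Intrinsics K: fx=660.4, fy=895.4, cx=318.7, cy=252.6
Marker side s = 0.173 m; corners in marker frame (Z=0):
  M0 = (-0.0865, +0.0865, 0)
  M1 = (+0.0865, +0.0865, 0)
  M2 = (+0.0865, -0.0865, 0)
  M3 = (-0.0865, -0.0865, 0)
Detected image corners:
  c0 = (181.942861, 355.923639) px
  c1 = (351.059392, 301.590645) px
  c2 = (314.021154, 75.806607) px
  c3 = (142.429493, 121.367223) px
Planar DLT: solve 8×8 A·h = b for H (H[2,2]=1):
  H  [+1040.94554 +229.24063 +249.09339]
  H  [-240.18454 +1336.99104 +213.50806]
  H  [+0.22744 +0.03288 +1.00000]
B = K⁻¹H; ‖b₁‖=1.520780, ‖b₂‖=1.520780; λ = 2/(‖b₁‖+‖b₂‖) = 0.657557, sign → tz>0 ⇒ λ=+0.657557
r₁ = λ·B[:,0] = (+0.96429,-0.21858,+0.14955); r₂ = λ·B[:,1] = (+0.21782,+0.97575,+0.02162)
r₃ = r₁×r₂ = (-0.15065,+0.01173,+0.98852); SVD([r₁ r₂ r₃]) → R = UVᵀ:
  R  [+0.96429 +0.21782 -0.15065]
  R  [-0.21858 +0.97575 +0.01173]
  R  [+0.14955 +0.02162 +0.98852]
t = (-0.06931, -0.02871, +0.65756) m
tr R = 2.928558; θ = arccos((tr R − 1)/2) = 0.268088 rad = 15.360°
axis k = ((R−Rᵀ)₃₂, (R−Rᵀ)₁₃, (R−Rᵀ)₂₁) / (2 sinθ) = (+0.018680, -0.566669, -0.823734)
rvec = θ·k = (+0.005008, -0.151917, -0.220833)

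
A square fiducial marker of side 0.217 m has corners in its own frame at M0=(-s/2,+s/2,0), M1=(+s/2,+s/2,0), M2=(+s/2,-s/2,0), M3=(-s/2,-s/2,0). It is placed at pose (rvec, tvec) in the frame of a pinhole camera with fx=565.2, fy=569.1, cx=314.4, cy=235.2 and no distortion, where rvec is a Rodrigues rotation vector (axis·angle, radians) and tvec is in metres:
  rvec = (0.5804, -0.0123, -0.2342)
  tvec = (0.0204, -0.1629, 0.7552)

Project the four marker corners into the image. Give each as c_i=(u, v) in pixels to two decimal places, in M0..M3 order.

c0=(271.81, 199.95) c1=(418.87, 165.42) c2=(398.42, 8.46) c3=(226.95, 51.44)

Intrinsics K: fx=565.2, fy=569.1, cx=314.4, cy=235.2
Marker side s = 0.217 m; corners in marker frame (Z=0):
  M0 = (-0.1085, +0.1085, 0)
  M1 = (+0.1085, +0.1085, 0)
  M2 = (+0.1085, -0.1085, 0)
  M3 = (-0.1085, -0.1085, 0)
rvec = (0.5804, -0.0123, -0.2342), |rvec| = θ = 0.62599 rad = 35.867°
Rodrigues: sinθ=0.58590, 1−cosθ=0.18962; R = I + sinθ·[k]× + (1−cosθ)·[k]×²:
    [+0.97339 +0.21575 -0.07729]
    [-0.22266 +0.81046 -0.54184]
    [-0.05426 +0.54462 +0.83692]
t = (0.0204, -0.1629, 0.7552) m
M0: Pc = R·M0+t = (-0.06180, -0.05081, +0.82018); u = 565.2·(-0.06180)/0.82018 + 314.4 = 271.8099, v = 569.1·(-0.05081)/0.82018 + 235.2 = 199.9461
M1: Pc = R·M1+t = (+0.14942, -0.09912, +0.80840); u = 565.2·(+0.14942)/0.80840 + 314.4 = 418.8684, v = 569.1·(-0.09912)/0.80840 + 235.2 = 165.4190
M2: Pc = R·M2+t = (+0.10260, -0.27499, +0.69022); u = 565.2·(+0.10260)/0.69022 + 314.4 = 398.4190, v = 569.1·(-0.27499)/0.69022 + 235.2 = 8.4635
M3: Pc = R·M3+t = (-0.10862, -0.22668, +0.70200); u = 565.2·(-0.10862)/0.70200 + 314.4 = 226.9457, v = 569.1·(-0.22668)/0.70200 + 235.2 = 51.4361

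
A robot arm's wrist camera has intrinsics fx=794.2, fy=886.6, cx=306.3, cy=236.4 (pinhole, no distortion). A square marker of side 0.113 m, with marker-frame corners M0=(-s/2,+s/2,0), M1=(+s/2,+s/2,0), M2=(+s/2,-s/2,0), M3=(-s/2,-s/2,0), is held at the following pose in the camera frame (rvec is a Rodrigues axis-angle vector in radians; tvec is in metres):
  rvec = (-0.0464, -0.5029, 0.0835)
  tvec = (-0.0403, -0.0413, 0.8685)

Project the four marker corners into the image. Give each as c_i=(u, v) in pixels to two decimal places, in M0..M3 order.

Intrinsics K: fx=794.2, fy=886.6, cx=306.3, cy=236.4
Marker side s = 0.113 m; corners in marker frame (Z=0):
  M0 = (-0.0565, +0.0565, 0)
  M1 = (+0.0565, +0.0565, 0)
  M2 = (+0.0565, -0.0565, 0)
  M3 = (-0.0565, -0.0565, 0)
rvec = (-0.0464, -0.5029, 0.0835), |rvec| = θ = 0.51189 rad = 29.329°
Rodrigues: sinθ=0.48983, 1−cosθ=0.12818; R = I + sinθ·[k]× + (1−cosθ)·[k]×²:
    [+0.87287 -0.06849 -0.48312]
    [+0.09132 +0.99554 +0.02386]
    [+0.47933 -0.06494 +0.87523]
t = (-0.0403, -0.0413, 0.8685) m
M0: Pc = R·M0+t = (-0.09349, +0.00979, +0.83775); u = 794.2·(-0.09349)/0.83775 + 306.3 = 217.6730, v = 886.6·(+0.00979)/0.83775 + 236.4 = 246.7593
M1: Pc = R·M1+t = (+0.00515, +0.02011, +0.89191); u = 794.2·(+0.00515)/0.89191 + 306.3 = 310.8839, v = 886.6·(+0.02011)/0.89191 + 236.4 = 256.3874
M2: Pc = R·M2+t = (+0.01289, -0.09239, +0.89925); u = 794.2·(+0.01289)/0.89925 + 306.3 = 317.6813, v = 886.6·(-0.09239)/0.89925 + 236.4 = 145.3113
M3: Pc = R·M3+t = (-0.08575, -0.10271, +0.84509); u = 794.2·(-0.08575)/0.84509 + 306.3 = 225.7155, v = 886.6·(-0.10271)/0.84509 + 236.4 = 128.6476

c0=(217.67, 246.76) c1=(310.88, 256.39) c2=(317.68, 145.31) c3=(225.72, 128.65)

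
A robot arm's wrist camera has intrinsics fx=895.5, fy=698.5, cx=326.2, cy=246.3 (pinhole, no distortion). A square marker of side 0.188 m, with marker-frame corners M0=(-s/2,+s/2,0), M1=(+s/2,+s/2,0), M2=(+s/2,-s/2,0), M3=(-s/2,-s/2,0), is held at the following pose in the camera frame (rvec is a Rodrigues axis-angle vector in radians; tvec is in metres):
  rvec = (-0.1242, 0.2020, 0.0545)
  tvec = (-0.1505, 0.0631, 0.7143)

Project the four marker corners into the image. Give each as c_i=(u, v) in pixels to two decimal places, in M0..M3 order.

c0=(17.90, 393.61) c1=(241.39, 409.80) c2=(259.88, 220.45) c3=(42.07, 214.46)

Intrinsics K: fx=895.5, fy=698.5, cx=326.2, cy=246.3
Marker side s = 0.188 m; corners in marker frame (Z=0):
  M0 = (-0.0940, +0.0940, 0)
  M1 = (+0.0940, +0.0940, 0)
  M2 = (+0.0940, -0.0940, 0)
  M3 = (-0.0940, -0.0940, 0)
rvec = (-0.1242, 0.2020, 0.0545), |rvec| = θ = 0.24331 rad = 13.941°
Rodrigues: sinθ=0.24092, 1−cosθ=0.02945; R = I + sinθ·[k]× + (1−cosθ)·[k]×²:
    [+0.97822 -0.06645 +0.19665]
    [+0.04148 +0.99085 +0.12846]
    [-0.20338 -0.11750 +0.97202]
t = (-0.1505, 0.0631, 0.7143) m
M0: Pc = R·M0+t = (-0.24870, +0.15234, +0.72237); u = 895.5·(-0.24870)/0.72237 + 326.2 = 17.8970, v = 698.5·(+0.15234)/0.72237 + 246.3 = 393.6059
M1: Pc = R·M1+t = (-0.06479, +0.16014, +0.68414); u = 895.5·(-0.06479)/0.68414 + 326.2 = 241.3891, v = 698.5·(+0.16014)/0.68414 + 246.3 = 409.8009
M2: Pc = R·M2+t = (-0.05230, -0.02614, +0.70623); u = 895.5·(-0.05230)/0.70623 + 326.2 = 259.8817, v = 698.5·(-0.02614)/0.70623 + 246.3 = 220.4456
M3: Pc = R·M3+t = (-0.23621, -0.03394, +0.74446); u = 895.5·(-0.23621)/0.74446 + 326.2 = 42.0714, v = 698.5·(-0.03394)/0.74446 + 246.3 = 214.4565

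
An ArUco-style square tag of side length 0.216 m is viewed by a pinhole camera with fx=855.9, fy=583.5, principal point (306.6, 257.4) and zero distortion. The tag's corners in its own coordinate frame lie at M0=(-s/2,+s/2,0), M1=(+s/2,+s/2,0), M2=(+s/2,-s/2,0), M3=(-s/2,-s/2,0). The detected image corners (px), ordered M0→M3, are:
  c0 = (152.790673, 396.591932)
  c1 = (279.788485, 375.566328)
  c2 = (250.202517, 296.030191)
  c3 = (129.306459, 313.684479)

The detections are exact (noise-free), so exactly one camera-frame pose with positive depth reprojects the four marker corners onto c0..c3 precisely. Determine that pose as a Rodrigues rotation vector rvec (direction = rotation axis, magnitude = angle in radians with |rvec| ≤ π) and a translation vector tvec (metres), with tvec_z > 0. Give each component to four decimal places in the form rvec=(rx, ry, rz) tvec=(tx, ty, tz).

Intrinsics K: fx=855.9, fy=583.5, cx=306.6, cy=257.4
Marker side s = 0.216 m; corners in marker frame (Z=0):
  M0 = (-0.1080, +0.1080, 0)
  M1 = (+0.1080, +0.1080, 0)
  M2 = (+0.1080, -0.1080, 0)
  M3 = (-0.1080, -0.1080, 0)
Detected image corners:
  c0 = (152.790673, 396.591932) px
  c1 = (279.788485, 375.566328) px
  c2 = (250.202517, 296.030191) px
  c3 = (129.306459, 313.684479) px
Planar DLT: solve 8×8 A·h = b for H (H[2,2]=1):
  H  [+600.07591 +71.07407 +203.53340]
  H  [-43.99299 +287.47624 +344.20839]
  H  [+0.13121 -0.25600 +1.00000]
B = K⁻¹H; ‖b₁‖=0.680316, ‖b₂‖=0.680316; λ = 2/(‖b₁‖+‖b₂‖) = 1.469905, sign → tz>0 ⇒ λ=+1.469905
r₁ = λ·B[:,0] = (+0.96147,-0.19590,+0.19286); r₂ = λ·B[:,1] = (+0.25686,+0.89018,-0.37630)
r₃ = r₁×r₂ = (-0.09797,+0.41134,+0.90620); SVD([r₁ r₂ r₃]) → R = UVᵀ:
  R  [+0.96147 +0.25686 -0.09797]
  R  [-0.19590 +0.89018 +0.41134]
  R  [+0.19286 -0.37630 +0.90620]
t = (-0.17700, +0.21868, +1.46991) m
tr R = 2.757857; θ = arccos((tr R − 1)/2) = 0.497185 rad = 28.487°
axis k = ((R−Rᵀ)₃₂, (R−Rᵀ)₁₃, (R−Rᵀ)₂₁) / (2 sinθ) = (-0.825692, -0.304882, -0.474637)
rvec = θ·k = (-0.410522, -0.151583, -0.235982)

rvec=(-0.4105, -0.1516, -0.2360) tvec=(-0.1770, 0.2187, 1.4699)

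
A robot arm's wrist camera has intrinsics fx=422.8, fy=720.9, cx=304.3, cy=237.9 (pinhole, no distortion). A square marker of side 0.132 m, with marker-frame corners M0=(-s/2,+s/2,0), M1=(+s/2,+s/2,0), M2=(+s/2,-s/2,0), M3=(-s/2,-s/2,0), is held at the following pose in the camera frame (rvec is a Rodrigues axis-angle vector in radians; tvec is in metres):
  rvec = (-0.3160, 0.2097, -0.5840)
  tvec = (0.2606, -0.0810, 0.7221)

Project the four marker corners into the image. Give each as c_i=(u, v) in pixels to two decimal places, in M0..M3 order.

c0=(448.17, 246.72) c1=(516.77, 168.56) c2=(465.22, 71.29) c3=(401.78, 146.43)

Intrinsics K: fx=422.8, fy=720.9, cx=304.3, cy=237.9
Marker side s = 0.132 m; corners in marker frame (Z=0):
  M0 = (-0.0660, +0.0660, 0)
  M1 = (+0.0660, +0.0660, 0)
  M2 = (+0.0660, -0.0660, 0)
  M3 = (-0.0660, -0.0660, 0)
rvec = (-0.3160, 0.2097, -0.5840), |rvec| = θ = 0.69634 rad = 39.897°
Rodrigues: sinθ=0.64141, 1−cosθ=0.23280; R = I + sinθ·[k]× + (1−cosθ)·[k]×²:
    [+0.81514 +0.50612 +0.28176]
    [-0.56975 +0.78831 +0.23228]
    [-0.10456 -0.34987 +0.93094]
t = (0.2606, -0.0810, 0.7221) m
M0: Pc = R·M0+t = (+0.24020, +0.00863, +0.70591); u = 422.8·(+0.24020)/0.70591 + 304.3 = 448.1692, v = 720.9·(+0.00863)/0.70591 + 237.9 = 246.7153
M1: Pc = R·M1+t = (+0.34780, -0.06658, +0.69211); u = 422.8·(+0.34780)/0.69211 + 304.3 = 516.7686, v = 720.9·(-0.06658)/0.69211 + 237.9 = 168.5553
M2: Pc = R·M2+t = (+0.28100, -0.17063, +0.73829); u = 422.8·(+0.28100)/0.73829 + 304.3 = 465.2187, v = 720.9·(-0.17063)/0.73829 + 237.9 = 71.2874
M3: Pc = R·M3+t = (+0.17340, -0.09542, +0.75209); u = 422.8·(+0.17340)/0.75209 + 304.3 = 401.7777, v = 720.9·(-0.09542)/0.75209 + 237.9 = 146.4328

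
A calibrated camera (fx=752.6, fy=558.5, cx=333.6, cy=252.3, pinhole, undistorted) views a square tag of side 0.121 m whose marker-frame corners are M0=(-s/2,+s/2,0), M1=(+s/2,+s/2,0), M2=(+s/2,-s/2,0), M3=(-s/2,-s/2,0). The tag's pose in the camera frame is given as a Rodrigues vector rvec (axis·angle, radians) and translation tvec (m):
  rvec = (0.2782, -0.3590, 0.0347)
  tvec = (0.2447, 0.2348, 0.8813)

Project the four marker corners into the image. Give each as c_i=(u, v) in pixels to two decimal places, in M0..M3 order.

Intrinsics K: fx=752.6, fy=558.5, cx=333.6, cy=252.3
Marker side s = 0.121 m; corners in marker frame (Z=0):
  M0 = (-0.0605, +0.0605, 0)
  M1 = (+0.0605, +0.0605, 0)
  M2 = (+0.0605, -0.0605, 0)
  M3 = (-0.0605, -0.0605, 0)
rvec = (0.2782, -0.3590, 0.0347), |rvec| = θ = 0.45550 rad = 26.098°
Rodrigues: sinθ=0.43991, 1−cosθ=0.10196; R = I + sinθ·[k]× + (1−cosθ)·[k]×²:
    [+0.93607 -0.08259 -0.34197]
    [-0.01557 +0.96138 -0.27480]
    [+0.35146 +0.26256 +0.89863]
t = (0.2447, 0.2348, 0.8813) m
M0: Pc = R·M0+t = (+0.18307, +0.29390, +0.87592); u = 752.6·(+0.18307)/0.87592 + 333.6 = 490.8961, v = 558.5·(+0.29390)/0.87592 + 252.3 = 439.6980
M1: Pc = R·M1+t = (+0.29634, +0.29202, +0.91845); u = 752.6·(+0.29634)/0.91845 + 333.6 = 576.4251, v = 558.5·(+0.29202)/0.91845 + 252.3 = 429.8756
M2: Pc = R·M2+t = (+0.30633, +0.17570, +0.88668); u = 752.6·(+0.30633)/0.88668 + 333.6 = 593.6079, v = 558.5·(+0.17570)/0.88668 + 252.3 = 362.9666
M3: Pc = R·M3+t = (+0.19306, +0.17758, +0.84415); u = 752.6·(+0.19306)/0.84415 + 333.6 = 505.7256, v = 558.5·(+0.17758)/0.84415 + 252.3 = 369.7879

c0=(490.90, 439.70) c1=(576.43, 429.88) c2=(593.61, 362.97) c3=(505.73, 369.79)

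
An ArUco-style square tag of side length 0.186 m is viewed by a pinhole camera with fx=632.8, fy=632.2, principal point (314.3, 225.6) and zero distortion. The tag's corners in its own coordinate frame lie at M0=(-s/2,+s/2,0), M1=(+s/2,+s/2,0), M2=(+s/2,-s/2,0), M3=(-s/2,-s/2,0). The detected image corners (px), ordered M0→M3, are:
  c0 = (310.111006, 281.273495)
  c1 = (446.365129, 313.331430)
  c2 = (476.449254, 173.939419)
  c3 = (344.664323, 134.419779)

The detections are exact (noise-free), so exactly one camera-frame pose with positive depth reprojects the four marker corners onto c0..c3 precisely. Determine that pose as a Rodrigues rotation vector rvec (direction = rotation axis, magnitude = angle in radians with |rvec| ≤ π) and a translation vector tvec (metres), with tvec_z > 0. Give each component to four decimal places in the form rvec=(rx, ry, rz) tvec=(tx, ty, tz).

Intrinsics K: fx=632.8, fy=632.2, cx=314.3, cy=225.6
Marker side s = 0.186 m; corners in marker frame (Z=0):
  M0 = (-0.0930, +0.0930, 0)
  M1 = (+0.0930, +0.0930, 0)
  M2 = (+0.0930, -0.0930, 0)
  M3 = (-0.0930, -0.0930, 0)
Detected image corners:
  c0 = (310.111006, 281.273495) px
  c1 = (446.365129, 313.331430) px
  c2 = (476.449254, 173.939419) px
  c3 = (344.664323, 134.419779) px
Planar DLT: solve 8×8 A·h = b for H (H[2,2]=1):
  H  [+841.35415 -214.96034 +396.46667]
  H  [+261.82985 +745.12588 +225.55026]
  H  [+0.30664 -0.10534 +1.00000]
B = K⁻¹H; ‖b₁‖=1.254137, ‖b₂‖=1.254137; λ = 2/(‖b₁‖+‖b₂‖) = 0.797361, sign → tz>0 ⇒ λ=+0.797361
r₁ = λ·B[:,0] = (+0.93871,+0.24298,+0.24450); r₂ = λ·B[:,1] = (-0.22914,+0.96976,-0.08400)
r₃ = r₁×r₂ = (-0.25752,+0.02282,+0.96600); SVD([r₁ r₂ r₃]) → R = UVᵀ:
  R  [+0.93871 -0.22914 -0.25752]
  R  [+0.24298 +0.96976 +0.02282]
  R  [+0.24450 -0.08400 +0.96600]
t = (+0.10353, -0.00006, +0.79736) m
tr R = 2.874478; θ = arccos((tr R − 1)/2) = 0.356171 rad = 20.407°
axis k = ((R−Rᵀ)₃₂, (R−Rᵀ)₁₃, (R−Rᵀ)₂₁) / (2 sinθ) = (-0.153170, -0.719866, +0.677003)
rvec = θ·k = (-0.054555, -0.256395, +0.241128)

rvec=(-0.0546, -0.2564, 0.2411) tvec=(0.1035, -0.0001, 0.7974)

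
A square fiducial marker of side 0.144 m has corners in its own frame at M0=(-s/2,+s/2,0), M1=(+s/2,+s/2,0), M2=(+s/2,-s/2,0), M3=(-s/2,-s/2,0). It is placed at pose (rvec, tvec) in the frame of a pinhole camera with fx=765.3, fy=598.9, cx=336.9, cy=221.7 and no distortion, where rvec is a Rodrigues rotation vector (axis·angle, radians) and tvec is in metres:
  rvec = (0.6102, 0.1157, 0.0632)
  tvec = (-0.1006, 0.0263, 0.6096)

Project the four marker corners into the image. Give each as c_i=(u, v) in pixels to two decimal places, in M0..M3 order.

Intrinsics K: fx=765.3, fy=598.9, cx=336.9, cy=221.7
Marker side s = 0.144 m; corners in marker frame (Z=0):
  M0 = (-0.0720, +0.0720, 0)
  M1 = (+0.0720, +0.0720, 0)
  M2 = (+0.0720, -0.0720, 0)
  M3 = (-0.0720, -0.0720, 0)
rvec = (0.6102, 0.1157, 0.0632), |rvec| = θ = 0.62428 rad = 35.769°
Rodrigues: sinθ=0.58451, 1−cosθ=0.18862; R = I + sinθ·[k]× + (1−cosθ)·[k]×²:
    [+0.99159 -0.02501 +0.12699]
    [+0.09334 +0.81786 -0.56779]
    [-0.08967 +0.57487 +0.81332]
t = (-0.1006, 0.0263, 0.6096) m
M0: Pc = R·M0+t = (-0.17379, +0.07847, +0.65745); u = 765.3·(-0.17379)/0.65745 + 336.9 = 134.5944, v = 598.9·(+0.07847)/0.65745 + 221.7 = 293.1780
M1: Pc = R·M1+t = (-0.03101, +0.09191, +0.64453); u = 765.3·(-0.03101)/0.64453 + 336.9 = 300.0844, v = 598.9·(+0.09191)/0.64453 + 221.7 = 307.0996
M2: Pc = R·M2+t = (-0.02741, -0.02587, +0.56175); u = 765.3·(-0.02741)/0.56175 + 336.9 = 299.5647, v = 598.9·(-0.02587)/0.56175 + 221.7 = 194.1241
M3: Pc = R·M3+t = (-0.17019, -0.03931, +0.57467); u = 765.3·(-0.17019)/0.57467 + 336.9 = 110.2474, v = 598.9·(-0.03931)/0.57467 + 221.7 = 180.7355

c0=(134.59, 293.18) c1=(300.08, 307.10) c2=(299.56, 194.12) c3=(110.25, 180.74)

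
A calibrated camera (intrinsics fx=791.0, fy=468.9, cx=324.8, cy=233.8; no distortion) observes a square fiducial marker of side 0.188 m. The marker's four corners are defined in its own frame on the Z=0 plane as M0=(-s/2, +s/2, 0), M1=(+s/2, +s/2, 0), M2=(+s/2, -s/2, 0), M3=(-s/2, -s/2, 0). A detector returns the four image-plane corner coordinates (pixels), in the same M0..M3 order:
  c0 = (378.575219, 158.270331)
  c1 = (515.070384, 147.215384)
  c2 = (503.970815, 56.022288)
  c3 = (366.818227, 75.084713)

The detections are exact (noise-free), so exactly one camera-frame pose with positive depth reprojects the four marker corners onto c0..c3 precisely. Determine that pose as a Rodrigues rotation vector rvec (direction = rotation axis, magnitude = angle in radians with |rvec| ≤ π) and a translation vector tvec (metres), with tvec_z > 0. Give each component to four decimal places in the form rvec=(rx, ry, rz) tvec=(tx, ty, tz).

Intrinsics K: fx=791.0, fy=468.9, cx=324.8, cy=233.8
Marker side s = 0.188 m; corners in marker frame (Z=0):
  M0 = (-0.0940, +0.0940, 0)
  M1 = (+0.0940, +0.0940, 0)
  M2 = (+0.0940, -0.0940, 0)
  M3 = (-0.0940, -0.0940, 0)
Detected image corners:
  c0 = (378.575219, 158.270331) px
  c1 = (515.070384, 147.215384) px
  c2 = (503.970815, 56.022288) px
  c3 = (366.818227, 75.084713) px
Planar DLT: solve 8×8 A·h = b for H (H[2,2]=1):
  H  [+517.27317 +89.72331 +438.07498]
  H  [-132.05533 +469.95804 +109.75400]
  H  [-0.47721 +0.06542 +1.00000]
B = K⁻¹H; ‖b₁‖=0.975691, ‖b₂‖=0.975691; λ = 2/(‖b₁‖+‖b₂‖) = 1.024915, sign → tz>0 ⇒ λ=+1.024915
r₁ = λ·B[:,0] = (+0.87108,-0.04477,-0.48910); r₂ = λ·B[:,1] = (+0.08873,+0.99380,+0.06705)
r₃ = r₁×r₂ = (+0.48307,-0.10180,+0.86965); SVD([r₁ r₂ r₃]) → R = UVᵀ:
  R  [+0.87108 +0.08873 +0.48307]
  R  [-0.04477 +0.99380 -0.10180]
  R  [-0.48910 +0.06705 +0.86965]
t = (+0.14677, -0.27114, +1.02492) m
tr R = 2.734519; θ = arccos((tr R − 1)/2) = 0.521125 rad = 29.858°
axis k = ((R−Rᵀ)₃₂, (R−Rᵀ)₁₃, (R−Rᵀ)₂₁) / (2 sinθ) = (+0.169573, +0.976355, -0.134072)
rvec = θ·k = (+0.088369, +0.508803, -0.069868)

rvec=(0.0884, 0.5088, -0.0699) tvec=(0.1468, -0.2711, 1.0249)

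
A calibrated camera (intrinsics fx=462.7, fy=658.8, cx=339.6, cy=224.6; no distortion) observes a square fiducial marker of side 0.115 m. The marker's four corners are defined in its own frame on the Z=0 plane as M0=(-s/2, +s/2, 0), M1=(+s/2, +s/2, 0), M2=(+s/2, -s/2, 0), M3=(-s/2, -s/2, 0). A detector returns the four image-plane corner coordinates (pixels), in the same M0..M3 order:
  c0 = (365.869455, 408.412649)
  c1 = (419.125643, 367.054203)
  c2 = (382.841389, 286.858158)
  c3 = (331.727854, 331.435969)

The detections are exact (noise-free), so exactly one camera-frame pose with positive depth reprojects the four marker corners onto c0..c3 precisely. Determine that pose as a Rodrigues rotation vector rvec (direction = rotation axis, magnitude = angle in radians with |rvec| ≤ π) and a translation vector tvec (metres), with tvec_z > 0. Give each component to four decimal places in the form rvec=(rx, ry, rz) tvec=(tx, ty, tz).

rvec=(0.0289, 0.3492, -0.5765) tvec=(0.0615, 0.1550, 0.8226)

Intrinsics K: fx=462.7, fy=658.8, cx=339.6, cy=224.6
Marker side s = 0.115 m; corners in marker frame (Z=0):
  M0 = (-0.0575, +0.0575, 0)
  M1 = (+0.0575, +0.0575, 0)
  M2 = (+0.0575, -0.0575, 0)
  M3 = (-0.0575, -0.0575, 0)
Detected image corners:
  c0 = (365.869455, 408.412649) px
  c1 = (419.125643, 367.054203) px
  c2 = (382.841389, 286.858158) px
  c3 = (331.727854, 331.435969) px
Planar DLT: solve 8×8 A·h = b for H (H[2,2]=1):
  H  [+302.72162 +274.03500 +374.20045]
  H  [-514.06366 +653.34104 +348.74532]
  H  [-0.40282 -0.08522 +1.00000]
B = K⁻¹H; ‖b₁‖=1.215727, ‖b₂‖=1.215727; λ = 2/(‖b₁‖+‖b₂‖) = 0.822553, sign → tz>0 ⇒ λ=+0.822553
r₁ = λ·B[:,0] = (+0.78134,-0.52888,-0.33134); r₂ = λ·B[:,1] = (+0.53861,+0.83964,-0.07010)
r₃ = r₁×r₂ = (+0.31528,-0.12369,+0.94090); SVD([r₁ r₂ r₃]) → R = UVᵀ:
  R  [+0.78134 +0.53861 +0.31528]
  R  [-0.52888 +0.83964 -0.12369]
  R  [-0.33134 -0.07010 +0.94090]
t = (+0.06151, +0.15500, +0.82255) m
tr R = 2.561884; θ = arccos((tr R − 1)/2) = 0.674624 rad = 38.653°
axis k = ((R−Rᵀ)₃₂, (R−Rᵀ)₁₃, (R−Rᵀ)₂₁) / (2 sinθ) = (+0.042902, +0.517626, -0.854531)
rvec = θ·k = (+0.028943, +0.349203, -0.576487)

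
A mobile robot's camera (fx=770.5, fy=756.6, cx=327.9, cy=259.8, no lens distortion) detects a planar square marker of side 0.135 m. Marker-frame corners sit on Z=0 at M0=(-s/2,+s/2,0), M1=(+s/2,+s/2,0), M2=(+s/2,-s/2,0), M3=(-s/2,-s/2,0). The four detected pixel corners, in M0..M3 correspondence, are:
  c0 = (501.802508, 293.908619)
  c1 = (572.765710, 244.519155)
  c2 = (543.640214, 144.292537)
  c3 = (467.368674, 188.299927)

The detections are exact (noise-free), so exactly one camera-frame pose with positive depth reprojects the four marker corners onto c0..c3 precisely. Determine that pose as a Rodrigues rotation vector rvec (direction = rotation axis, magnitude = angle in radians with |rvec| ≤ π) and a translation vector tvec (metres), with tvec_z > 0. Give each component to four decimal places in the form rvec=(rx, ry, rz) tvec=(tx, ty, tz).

rvec=(0.1775, -0.5621, -0.4306) tvec=(0.2294, -0.0500, 0.9057)

Intrinsics K: fx=770.5, fy=756.6, cx=327.9, cy=259.8
Marker side s = 0.135 m; corners in marker frame (Z=0):
  M0 = (-0.0675, +0.0675, 0)
  M1 = (+0.0675, +0.0675, 0)
  M2 = (+0.0675, -0.0675, 0)
  M3 = (-0.0675, -0.0675, 0)
Detected image corners:
  c0 = (501.802508, 293.908619) px
  c1 = (572.765710, 244.519155) px
  c2 = (543.640214, 144.292537) px
  c3 = (467.368674, 188.299927) px
Planar DLT: solve 8×8 A·h = b for H (H[2,2]=1):
  H  [+819.46395 +394.67404 +523.03169]
  H  [-231.66102 +828.45347 +217.99082]
  H  [+0.52658 +0.30681 +1.00000]
B = K⁻¹H; ‖b₁‖=1.104147, ‖b₂‖=1.104147; λ = 2/(‖b₁‖+‖b₂‖) = 0.905676, sign → tz>0 ⇒ λ=+0.905676
r₁ = λ·B[:,0] = (+0.76027,-0.44107,+0.47691); r₂ = λ·B[:,1] = (+0.34566,+0.89627,+0.27787)
r₃ = r₁×r₂ = (-0.55000,-0.04640,+0.83387); SVD([r₁ r₂ r₃]) → R = UVᵀ:
  R  [+0.76027 +0.34566 -0.55000]
  R  [-0.44107 +0.89627 -0.04640]
  R  [+0.47691 +0.27787 +0.83387]
t = (+0.22937, -0.05005, +0.90568) m
tr R = 2.490417; θ = arccos((tr R − 1)/2) = 0.729949 rad = 41.823°
axis k = ((R−Rᵀ)₃₂, (R−Rᵀ)₁₃, (R−Rᵀ)₂₁) / (2 sinθ) = (+0.243144, -0.769997, -0.589903)
rvec = θ·k = (+0.177483, -0.562059, -0.430599)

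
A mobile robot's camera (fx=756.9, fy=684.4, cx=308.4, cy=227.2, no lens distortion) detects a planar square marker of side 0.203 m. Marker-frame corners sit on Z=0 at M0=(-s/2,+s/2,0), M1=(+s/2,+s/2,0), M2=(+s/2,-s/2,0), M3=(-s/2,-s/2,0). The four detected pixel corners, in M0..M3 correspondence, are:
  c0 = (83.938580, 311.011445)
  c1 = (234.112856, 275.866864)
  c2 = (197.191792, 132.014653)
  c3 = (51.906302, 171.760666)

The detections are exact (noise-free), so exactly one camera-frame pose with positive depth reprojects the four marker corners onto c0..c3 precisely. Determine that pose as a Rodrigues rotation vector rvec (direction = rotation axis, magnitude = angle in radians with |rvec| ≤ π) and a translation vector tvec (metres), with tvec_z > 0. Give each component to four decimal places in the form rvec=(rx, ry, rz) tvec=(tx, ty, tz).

Intrinsics K: fx=756.9, fy=684.4, cx=308.4, cy=227.2
Marker side s = 0.203 m; corners in marker frame (Z=0):
  M0 = (-0.1015, +0.1015, 0)
  M1 = (+0.1015, +0.1015, 0)
  M2 = (+0.1015, -0.1015, 0)
  M3 = (-0.1015, -0.1015, 0)
Detected image corners:
  c0 = (83.938580, 311.011445) px
  c1 = (234.112856, 275.866864) px
  c2 = (197.191792, 132.014653) px
  c3 = (51.906302, 171.760666) px
Planar DLT: solve 8×8 A·h = b for H (H[2,2]=1):
  H  [+700.44515 +152.82257 +140.14505]
  H  [-227.22217 +670.72756 +222.17708]
  H  [-0.19144 -0.11834 +1.00000]
B = K⁻¹H; ‖b₁‖=1.056199, ‖b₂‖=1.056199; λ = 2/(‖b₁‖+‖b₂‖) = 0.946791, sign → tz>0 ⇒ λ=+0.946791
r₁ = λ·B[:,0] = (+0.95002,-0.25417,-0.18125); r₂ = λ·B[:,1] = (+0.23682,+0.96507,-0.11204)
r₃ = r₁×r₂ = (+0.20340,+0.06352,+0.97703); SVD([r₁ r₂ r₃]) → R = UVᵀ:
  R  [+0.95002 +0.23682 +0.20340]
  R  [-0.25417 +0.96507 +0.06352]
  R  [-0.18125 -0.11204 +0.97703]
t = (-0.21047, -0.00695, +0.94679) m
tr R = 2.892130; θ = arccos((tr R − 1)/2) = 0.329930 rad = 18.904°
axis k = ((R−Rᵀ)₃₂, (R−Rᵀ)₁₃, (R−Rᵀ)₂₁) / (2 sinθ) = (-0.270954, +0.593642, -0.757742)
rvec = θ·k = (-0.089396, +0.195860, -0.250002)

rvec=(-0.0894, 0.1959, -0.2500) tvec=(-0.2105, -0.0069, 0.9468)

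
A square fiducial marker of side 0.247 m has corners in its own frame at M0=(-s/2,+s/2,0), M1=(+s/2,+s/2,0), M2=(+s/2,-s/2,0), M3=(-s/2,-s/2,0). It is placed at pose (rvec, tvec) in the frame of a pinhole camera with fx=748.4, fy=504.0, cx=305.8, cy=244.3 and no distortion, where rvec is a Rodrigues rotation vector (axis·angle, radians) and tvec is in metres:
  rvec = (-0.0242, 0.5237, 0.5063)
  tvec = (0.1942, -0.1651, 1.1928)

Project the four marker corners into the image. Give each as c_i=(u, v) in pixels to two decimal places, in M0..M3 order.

c0=(331.91, 199.23) c1=(455.02, 244.13) c2=(535.82, 146.64) c3=(402.35, 110.21)

Intrinsics K: fx=748.4, fy=504.0, cx=305.8, cy=244.3
Marker side s = 0.247 m; corners in marker frame (Z=0):
  M0 = (-0.1235, +0.1235, 0)
  M1 = (+0.1235, +0.1235, 0)
  M2 = (+0.1235, -0.1235, 0)
  M3 = (-0.1235, -0.1235, 0)
rvec = (-0.0242, 0.5237, 0.5063), |rvec| = θ = 0.72883 rad = 41.759°
Rodrigues: sinθ=0.66599, 1−cosθ=0.25404; R = I + sinθ·[k]× + (1−cosθ)·[k]×²:
    [+0.74624 -0.46871 +0.47269]
    [+0.45659 +0.87712 +0.14892]
    [-0.48441 +0.10470 +0.86855]
t = (0.1942, -0.1651, 1.1928) m
M0: Pc = R·M0+t = (+0.04415, -0.11316, +1.26555); u = 748.4·(+0.04415)/1.26555 + 305.8 = 331.9107, v = 504.0·(-0.11316)/1.26555 + 244.3 = 199.2330
M1: Pc = R·M1+t = (+0.22847, -0.00039, +1.14590); u = 748.4·(+0.22847)/1.14590 + 305.8 = 455.0184, v = 504.0·(-0.00039)/1.14590 + 244.3 = 244.1301
M2: Pc = R·M2+t = (+0.34425, -0.21704, +1.12005); u = 748.4·(+0.34425)/1.12005 + 305.8 = 535.8211, v = 504.0·(-0.21704)/1.12005 + 244.3 = 146.6378
M3: Pc = R·M3+t = (+0.15993, -0.32981, +1.23970); u = 748.4·(+0.15993)/1.23970 + 305.8 = 402.3467, v = 504.0·(-0.32981)/1.23970 + 244.3 = 110.2137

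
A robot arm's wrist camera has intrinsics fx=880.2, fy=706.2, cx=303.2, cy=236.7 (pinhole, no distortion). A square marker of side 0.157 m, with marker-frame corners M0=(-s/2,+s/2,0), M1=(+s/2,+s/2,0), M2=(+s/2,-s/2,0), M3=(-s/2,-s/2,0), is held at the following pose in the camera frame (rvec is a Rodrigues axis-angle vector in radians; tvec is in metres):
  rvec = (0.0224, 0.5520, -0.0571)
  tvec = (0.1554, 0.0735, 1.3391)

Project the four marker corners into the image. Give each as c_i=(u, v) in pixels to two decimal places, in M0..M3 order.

Intrinsics K: fx=880.2, fy=706.2, cx=303.2, cy=236.7
Marker side s = 0.157 m; corners in marker frame (Z=0):
  M0 = (-0.0785, +0.0785, 0)
  M1 = (+0.0785, +0.0785, 0)
  M2 = (+0.0785, -0.0785, 0)
  M3 = (-0.0785, -0.0785, 0)
rvec = (0.0224, 0.5520, -0.0571), |rvec| = θ = 0.55540 rad = 31.822°
Rodrigues: sinθ=0.52728, 1−cosθ=0.15031; R = I + sinθ·[k]× + (1−cosθ)·[k]×²:
    [+0.84994 +0.06023 +0.52343]
    [-0.04818 +0.99817 -0.03662]
    [-0.52468 +0.00591 +0.85128]
t = (0.1554, 0.0735, 1.3391) m
M0: Pc = R·M0+t = (+0.09341, +0.15564, +1.38075); u = 880.2·(+0.09341)/1.38075 + 303.2 = 362.7460, v = 706.2·(+0.15564)/1.38075 + 236.7 = 316.3030
M1: Pc = R·M1+t = (+0.22685, +0.14807, +1.29838); u = 880.2·(+0.22685)/1.29838 + 303.2 = 456.9858, v = 706.2·(+0.14807)/1.29838 + 236.7 = 317.2387
M2: Pc = R·M2+t = (+0.21739, -0.00864, +1.29745); u = 880.2·(+0.21739)/1.29745 + 303.2 = 450.6802, v = 706.2·(-0.00864)/1.29745 + 236.7 = 231.9980
M3: Pc = R·M3+t = (+0.08395, -0.00107, +1.37982); u = 880.2·(+0.08395)/1.37982 + 303.2 = 356.7534, v = 706.2·(-0.00107)/1.37982 + 236.7 = 236.1505

c0=(362.75, 316.30) c1=(456.99, 317.24) c2=(450.68, 232.00) c3=(356.75, 236.15)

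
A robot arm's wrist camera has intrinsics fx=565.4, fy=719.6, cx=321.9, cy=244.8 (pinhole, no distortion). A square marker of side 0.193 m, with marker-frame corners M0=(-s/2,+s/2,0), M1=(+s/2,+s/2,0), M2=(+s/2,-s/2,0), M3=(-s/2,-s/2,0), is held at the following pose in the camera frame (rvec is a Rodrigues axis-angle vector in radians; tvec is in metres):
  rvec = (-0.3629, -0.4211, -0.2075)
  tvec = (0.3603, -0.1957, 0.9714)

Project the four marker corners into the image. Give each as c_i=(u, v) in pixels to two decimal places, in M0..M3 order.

Intrinsics K: fx=565.4, fy=719.6, cx=321.9, cy=244.8
Marker side s = 0.193 m; corners in marker frame (Z=0):
  M0 = (-0.0965, +0.0965, 0)
  M1 = (+0.0965, +0.0965, 0)
  M2 = (+0.0965, -0.0965, 0)
  M3 = (-0.0965, -0.0965, 0)
rvec = (-0.3629, -0.4211, -0.2075), |rvec| = θ = 0.59336 rad = 33.997°
Rodrigues: sinθ=0.55915, 1−cosθ=0.17093; R = I + sinθ·[k]× + (1−cosθ)·[k]×²:
    [+0.89300 +0.26973 -0.36026]
    [-0.12134 +0.91516 +0.38440]
    [+0.43338 -0.29955 +0.84997]
t = (0.3603, -0.1957, 0.9714) m
M0: Pc = R·M0+t = (+0.30015, -0.09568, +0.90067); u = 565.4·(+0.30015)/0.90067 + 321.9 = 510.3227, v = 719.6·(-0.09568)/0.90067 + 244.8 = 168.3575
M1: Pc = R·M1+t = (+0.47250, -0.11910, +0.98431); u = 565.4·(+0.47250)/0.98431 + 321.9 = 593.3110, v = 719.6·(-0.11910)/0.98431 + 244.8 = 157.7321
M2: Pc = R·M2+t = (+0.42045, -0.29572, +1.04213); u = 565.4·(+0.42045)/1.04213 + 321.9 = 550.0103, v = 719.6·(-0.29572)/1.04213 + 244.8 = 40.6008
M3: Pc = R·M3+t = (+0.24810, -0.27230, +0.95849); u = 565.4·(+0.24810)/0.95849 + 321.9 = 468.2491, v = 719.6·(-0.27230)/0.95849 + 244.8 = 40.3637

c0=(510.32, 168.36) c1=(593.31, 157.73) c2=(550.01, 40.60) c3=(468.25, 40.36)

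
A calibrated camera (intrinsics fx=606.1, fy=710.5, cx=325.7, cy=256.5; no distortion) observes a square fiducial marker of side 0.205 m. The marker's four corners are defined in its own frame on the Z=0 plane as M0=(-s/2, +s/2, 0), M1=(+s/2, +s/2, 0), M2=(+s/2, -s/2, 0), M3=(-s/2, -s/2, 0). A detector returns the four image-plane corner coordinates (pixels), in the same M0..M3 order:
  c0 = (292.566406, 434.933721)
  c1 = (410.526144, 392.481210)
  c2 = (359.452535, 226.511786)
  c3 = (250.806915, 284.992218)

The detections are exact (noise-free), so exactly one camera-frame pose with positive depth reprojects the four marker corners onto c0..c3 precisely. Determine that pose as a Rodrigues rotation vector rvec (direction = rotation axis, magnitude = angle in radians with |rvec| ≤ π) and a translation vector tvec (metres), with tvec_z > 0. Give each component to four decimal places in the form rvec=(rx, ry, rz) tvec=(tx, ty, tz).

rvec=(-0.0641, 0.5320, -0.3674) tvec=(-0.0014, 0.0967, 0.8784)

Intrinsics K: fx=606.1, fy=710.5, cx=325.7, cy=256.5
Marker side s = 0.205 m; corners in marker frame (Z=0):
  M0 = (-0.1025, +0.1025, 0)
  M1 = (+0.1025, +0.1025, 0)
  M2 = (+0.1025, -0.1025, 0)
  M3 = (-0.1025, -0.1025, 0)
Detected image corners:
  c0 = (292.566406, 434.933721) px
  c1 = (410.526144, 392.481210) px
  c2 = (359.452535, 226.511786) px
  c3 = (250.806915, 284.992218) px
Planar DLT: solve 8×8 A·h = b for H (H[2,2]=1):
  H  [+371.37900 +167.58734 +324.72160]
  H  [-431.31085 +709.63444 +334.73585]
  H  [-0.55098 -0.17528 +1.00000]
B = K⁻¹H; ‖b₁‖=1.138469, ‖b₂‖=1.138469; λ = 2/(‖b₁‖+‖b₂‖) = 0.878373, sign → tz>0 ⇒ λ=+0.878373
r₁ = λ·B[:,0] = (+0.79828,-0.35850,-0.48397); r₂ = λ·B[:,1] = (+0.32561,+0.93289,-0.15396)
r₃ = r₁×r₂ = (+0.50668,-0.03468,+0.86143); SVD([r₁ r₂ r₃]) → R = UVᵀ:
  R  [+0.79828 +0.32561 +0.50668]
  R  [-0.35850 +0.93289 -0.03468]
  R  [-0.48397 -0.15396 +0.86143]
t = (-0.00142, +0.09672, +0.87837) m
tr R = 2.592601; θ = arccos((tr R − 1)/2) = 0.649642 rad = 37.222°
axis k = ((R−Rᵀ)₃₂, (R−Rᵀ)₁₃, (R−Rᵀ)₂₁) / (2 sinθ) = (-0.098599, +0.818855, -0.565469)
rvec = θ·k = (-0.064054, +0.531962, -0.367352)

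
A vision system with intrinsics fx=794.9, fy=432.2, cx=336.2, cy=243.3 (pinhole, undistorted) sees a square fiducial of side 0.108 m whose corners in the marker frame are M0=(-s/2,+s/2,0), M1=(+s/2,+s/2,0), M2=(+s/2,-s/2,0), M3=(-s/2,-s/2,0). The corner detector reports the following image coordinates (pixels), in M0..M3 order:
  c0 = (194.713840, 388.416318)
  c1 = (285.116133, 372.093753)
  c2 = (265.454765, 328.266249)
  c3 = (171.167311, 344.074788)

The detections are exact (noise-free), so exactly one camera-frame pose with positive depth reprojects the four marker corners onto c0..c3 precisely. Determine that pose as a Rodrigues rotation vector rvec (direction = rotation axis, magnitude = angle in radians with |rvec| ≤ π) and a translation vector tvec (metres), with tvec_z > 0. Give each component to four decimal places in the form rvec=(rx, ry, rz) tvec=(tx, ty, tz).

Intrinsics K: fx=794.9, fy=432.2, cx=336.2, cy=243.3
Marker side s = 0.108 m; corners in marker frame (Z=0):
  M0 = (-0.0540, +0.0540, 0)
  M1 = (+0.0540, +0.0540, 0)
  M2 = (+0.0540, -0.0540, 0)
  M3 = (-0.0540, -0.0540, 0)
Detected image corners:
  c0 = (194.713840, 388.416318) px
  c1 = (285.116133, 372.093753) px
  c2 = (265.454765, 328.266249) px
  c3 = (171.167311, 344.074788) px
Planar DLT: solve 8×8 A·h = b for H (H[2,2]=1):
  H  [+907.48247 +276.72184 +229.88301]
  H  [-66.30395 +528.40572 +358.51244]
  H  [+0.23029 +0.33568 +1.00000]
B = K⁻¹H; ‖b₁‖=1.106150, ‖b₂‖=1.106150; λ = 2/(‖b₁‖+‖b₂‖) = 0.904037, sign → tz>0 ⇒ λ=+0.904037
r₁ = λ·B[:,0] = (+0.94402,-0.25589,+0.20819); r₂ = λ·B[:,1] = (+0.18636,+0.93444,+0.30347)
r₃ = r₁×r₂ = (-0.27220,-0.24768,+0.92982); SVD([r₁ r₂ r₃]) → R = UVᵀ:
  R  [+0.94402 +0.18636 -0.27220]
  R  [-0.25589 +0.93444 -0.24768]
  R  [+0.20819 +0.30347 +0.92982]
t = (-0.12091, +0.24099, +0.90404) m
tr R = 2.808278; θ = arccos((tr R − 1)/2) = 0.441436 rad = 25.292°
axis k = ((R−Rᵀ)₃₂, (R−Rᵀ)₁₃, (R−Rᵀ)₂₁) / (2 sinθ) = (+0.645014, -0.562208, -0.517571)
rvec = θ·k = (+0.284732, -0.248179, -0.228474)

rvec=(0.2847, -0.2482, -0.2285) tvec=(-0.1209, 0.2410, 0.9040)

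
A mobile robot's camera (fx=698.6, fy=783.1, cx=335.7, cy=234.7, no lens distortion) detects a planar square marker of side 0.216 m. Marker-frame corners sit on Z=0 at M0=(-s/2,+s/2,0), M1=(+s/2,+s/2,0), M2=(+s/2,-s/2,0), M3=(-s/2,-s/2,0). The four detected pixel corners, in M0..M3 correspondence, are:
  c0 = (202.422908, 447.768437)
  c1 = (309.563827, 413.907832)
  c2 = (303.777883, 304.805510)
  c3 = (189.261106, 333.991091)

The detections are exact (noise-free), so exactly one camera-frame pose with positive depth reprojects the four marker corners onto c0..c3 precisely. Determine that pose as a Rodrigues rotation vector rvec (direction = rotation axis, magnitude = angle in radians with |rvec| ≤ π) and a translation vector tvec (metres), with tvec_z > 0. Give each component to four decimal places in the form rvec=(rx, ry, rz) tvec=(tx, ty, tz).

Intrinsics K: fx=698.6, fy=783.1, cx=335.7, cy=234.7
Marker side s = 0.216 m; corners in marker frame (Z=0):
  M0 = (-0.1080, +0.1080, 0)
  M1 = (+0.1080, +0.1080, 0)
  M2 = (+0.1080, -0.1080, 0)
  M3 = (-0.1080, -0.1080, 0)
Detected image corners:
  c0 = (202.422908, 447.768437) px
  c1 = (309.563827, 413.907832) px
  c2 = (303.777883, 304.805510) px
  c3 = (189.261106, 333.991091) px
Planar DLT: solve 8×8 A·h = b for H (H[2,2]=1):
  H  [+581.59946 +114.86795 +253.04624]
  H  [-43.21653 +622.37232 +376.36336]
  H  [+0.27473 +0.28463 +1.00000]
B = K⁻¹H; ‖b₁‖=0.764916, ‖b₂‖=0.764916; λ = 2/(‖b₁‖+‖b₂‖) = 1.307333, sign → tz>0 ⇒ λ=+1.307333
r₁ = λ·B[:,0] = (+0.91579,-0.17979,+0.35916); r₂ = λ·B[:,1] = (+0.03615,+0.92749,+0.37210)
r₃ = r₁×r₂ = (-0.40002,-0.32778,+0.85589); SVD([r₁ r₂ r₃]) → R = UVᵀ:
  R  [+0.91579 +0.03615 -0.40002]
  R  [-0.17979 +0.92749 -0.32778]
  R  [+0.35916 +0.37210 +0.85589]
t = (-0.15468, +0.23650, +1.30733) m
tr R = 2.699168; θ = arccos((tr R − 1)/2) = 0.555600 rad = 31.834°
axis k = ((R−Rᵀ)₃₂, (R−Rᵀ)₁₃, (R−Rᵀ)₂₁) / (2 sinθ) = (+0.663454, -0.719670, -0.204704)
rvec = θ·k = (+0.368615, -0.399849, -0.113734)

rvec=(0.3686, -0.3998, -0.1137) tvec=(-0.1547, 0.2365, 1.3073)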